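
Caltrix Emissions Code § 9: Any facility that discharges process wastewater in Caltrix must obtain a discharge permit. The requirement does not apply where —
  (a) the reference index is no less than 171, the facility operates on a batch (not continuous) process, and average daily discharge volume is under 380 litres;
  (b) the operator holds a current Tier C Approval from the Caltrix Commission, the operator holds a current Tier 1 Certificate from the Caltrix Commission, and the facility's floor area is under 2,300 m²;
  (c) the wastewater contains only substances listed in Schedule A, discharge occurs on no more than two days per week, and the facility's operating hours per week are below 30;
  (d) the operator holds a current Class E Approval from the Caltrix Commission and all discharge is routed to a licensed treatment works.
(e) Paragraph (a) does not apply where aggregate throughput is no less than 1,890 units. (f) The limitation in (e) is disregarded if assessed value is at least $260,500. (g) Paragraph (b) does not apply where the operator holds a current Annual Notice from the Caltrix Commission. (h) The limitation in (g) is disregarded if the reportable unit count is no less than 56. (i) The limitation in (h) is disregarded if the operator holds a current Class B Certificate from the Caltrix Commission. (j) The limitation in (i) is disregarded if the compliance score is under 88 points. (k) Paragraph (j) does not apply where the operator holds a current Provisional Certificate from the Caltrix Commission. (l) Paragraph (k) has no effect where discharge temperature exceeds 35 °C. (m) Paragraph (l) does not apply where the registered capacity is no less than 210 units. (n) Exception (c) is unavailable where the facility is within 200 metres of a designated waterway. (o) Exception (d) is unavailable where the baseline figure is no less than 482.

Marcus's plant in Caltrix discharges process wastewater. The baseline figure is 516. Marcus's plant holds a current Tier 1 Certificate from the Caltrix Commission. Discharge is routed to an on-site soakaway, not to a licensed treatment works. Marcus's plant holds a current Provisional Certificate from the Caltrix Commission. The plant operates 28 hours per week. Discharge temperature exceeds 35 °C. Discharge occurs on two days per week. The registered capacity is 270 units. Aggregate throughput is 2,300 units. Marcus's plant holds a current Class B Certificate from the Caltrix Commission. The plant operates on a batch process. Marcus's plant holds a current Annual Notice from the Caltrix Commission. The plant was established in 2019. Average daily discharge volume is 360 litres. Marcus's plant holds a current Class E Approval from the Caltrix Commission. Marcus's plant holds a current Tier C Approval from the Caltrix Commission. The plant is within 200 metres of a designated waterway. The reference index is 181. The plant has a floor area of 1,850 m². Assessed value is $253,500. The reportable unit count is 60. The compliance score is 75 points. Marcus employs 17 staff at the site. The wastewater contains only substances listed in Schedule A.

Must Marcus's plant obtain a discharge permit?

Yes — Marcus's plant must obtain a discharge permit.

Exception (a)'s conditions are all satisfied: the reference index is 181, meeting the 171 threshold; the facility operates on a batch process; average daily discharge volume is 360 litres, under the 380 litres limit. However, paragraphs (e)–(f) must be considered: (e) operates against (a): aggregate throughput is 2,300 units, meeting the 1,890 units threshold. (f), which would lift (e), is inapplicable — assessed value is $253,500, short of $260,500. So (a) is unavailable.
Exception (b)'s conditions are all satisfied: a current Tier C Approval is held; a current Tier 1 Certificate is held; the facility's floor area is 1,850 m², under the 2,300 m² limit. But: (g) applies — a current Annual Notice is held. (h) would limit (g) — the reportable unit count is 60, meeting the 56 threshold — but (i) sets (h) aside: (i) operates against (h): a current Class B Certificate is held. (j) would limit (i) — the compliance score is 75 points, under the 88 points limit — but (k) sets (j) aside: (k) operates against (j): a current Provisional Certificate is held. (l) would limit (k) — discharge temperature exceeds 35 °C — but (m) sets (l) aside: (m) operates against (l): the registered capacity is 270 units, meeting the 210 units threshold. So (b) is unavailable.
Exception (c)'s conditions are all satisfied: the wastewater is Schedule-A-only; discharge occurs on no more than two days per week; the facility's operating hours per week are 28, below the 30 limit. However, paragraph (n) must be considered: (n) is engaged — the plant is within 200 m of a designated waterway. So (c) is unavailable.
Exception (d) fails — discharge is not routed to a licensed treatment works.
Every exception is unavailable, so the rule governs.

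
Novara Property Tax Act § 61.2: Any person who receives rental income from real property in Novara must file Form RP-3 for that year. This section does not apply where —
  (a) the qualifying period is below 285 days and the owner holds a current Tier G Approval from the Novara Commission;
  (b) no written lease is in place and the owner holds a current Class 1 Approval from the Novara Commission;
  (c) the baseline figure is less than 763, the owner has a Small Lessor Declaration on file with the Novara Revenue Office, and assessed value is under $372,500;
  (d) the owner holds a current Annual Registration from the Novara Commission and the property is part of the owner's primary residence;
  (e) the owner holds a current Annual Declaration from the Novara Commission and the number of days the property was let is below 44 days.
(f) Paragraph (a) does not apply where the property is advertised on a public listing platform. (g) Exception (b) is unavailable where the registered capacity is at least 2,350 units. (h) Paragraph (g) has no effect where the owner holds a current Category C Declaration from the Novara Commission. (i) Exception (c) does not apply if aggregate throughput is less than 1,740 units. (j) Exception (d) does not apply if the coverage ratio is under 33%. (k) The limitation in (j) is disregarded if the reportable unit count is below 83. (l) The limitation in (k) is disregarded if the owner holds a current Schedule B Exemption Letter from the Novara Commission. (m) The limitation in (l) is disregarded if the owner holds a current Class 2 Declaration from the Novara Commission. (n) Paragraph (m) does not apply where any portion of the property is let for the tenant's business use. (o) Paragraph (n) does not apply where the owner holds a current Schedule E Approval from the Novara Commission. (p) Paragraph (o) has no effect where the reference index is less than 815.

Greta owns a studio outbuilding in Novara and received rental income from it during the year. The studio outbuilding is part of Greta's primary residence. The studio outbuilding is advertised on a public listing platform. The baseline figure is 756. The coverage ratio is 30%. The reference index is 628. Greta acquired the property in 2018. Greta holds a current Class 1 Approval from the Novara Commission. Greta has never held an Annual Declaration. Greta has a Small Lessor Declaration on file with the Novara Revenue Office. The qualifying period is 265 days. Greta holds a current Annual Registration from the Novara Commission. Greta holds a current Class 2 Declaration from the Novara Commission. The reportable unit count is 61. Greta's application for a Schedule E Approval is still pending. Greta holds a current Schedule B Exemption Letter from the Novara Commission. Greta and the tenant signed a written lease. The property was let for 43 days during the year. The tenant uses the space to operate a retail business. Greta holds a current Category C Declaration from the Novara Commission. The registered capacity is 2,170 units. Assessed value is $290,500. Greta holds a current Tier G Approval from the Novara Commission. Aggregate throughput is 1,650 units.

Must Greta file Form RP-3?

Yes — Greta must file Form RP-3.

All of (a)'s requirements are met (the qualifying period is 265 days, below the 285 days limit; a current Tier G Approval is held). However, paragraph (f) must be considered: (f) operates — the property is publicly advertised. (a) is therefore removed.
Exception (b) does not apply: a written lease is in place.
All of (c)'s requirements are met (the baseline figure is 756, less than the 763 limit; a Small Lessor Declaration is on file; assessed value is $290,500, under the $372,500 limit). But: (i) operates — aggregate throughput is 1,650 units, less than the 1,740 units limit. Exception (c) does not apply.
All of (d)'s requirements are met (a current Annual Registration is held; the studio outbuilding is part of the primary residence). However, paragraphs (j)–(p) must be considered: (j) is triggered — the coverage ratio is 30%, under the 33% limit. (k) applies (the reportable unit count is 61, below the 83 limit), but is set aside by (l): (l) is engaged — a current Schedule B Exemption Letter is held. (m) is engaged (a current Class 2 Declaration is held), but is set aside by (n): (n) operates — the space is let for business use. (o) is inapplicable (no current Schedule E Approval is held), so (n) stands. (d) is therefore removed.
Exception (e) does not apply: the Annual Declaration is not current.
No exception displaces § 61.2.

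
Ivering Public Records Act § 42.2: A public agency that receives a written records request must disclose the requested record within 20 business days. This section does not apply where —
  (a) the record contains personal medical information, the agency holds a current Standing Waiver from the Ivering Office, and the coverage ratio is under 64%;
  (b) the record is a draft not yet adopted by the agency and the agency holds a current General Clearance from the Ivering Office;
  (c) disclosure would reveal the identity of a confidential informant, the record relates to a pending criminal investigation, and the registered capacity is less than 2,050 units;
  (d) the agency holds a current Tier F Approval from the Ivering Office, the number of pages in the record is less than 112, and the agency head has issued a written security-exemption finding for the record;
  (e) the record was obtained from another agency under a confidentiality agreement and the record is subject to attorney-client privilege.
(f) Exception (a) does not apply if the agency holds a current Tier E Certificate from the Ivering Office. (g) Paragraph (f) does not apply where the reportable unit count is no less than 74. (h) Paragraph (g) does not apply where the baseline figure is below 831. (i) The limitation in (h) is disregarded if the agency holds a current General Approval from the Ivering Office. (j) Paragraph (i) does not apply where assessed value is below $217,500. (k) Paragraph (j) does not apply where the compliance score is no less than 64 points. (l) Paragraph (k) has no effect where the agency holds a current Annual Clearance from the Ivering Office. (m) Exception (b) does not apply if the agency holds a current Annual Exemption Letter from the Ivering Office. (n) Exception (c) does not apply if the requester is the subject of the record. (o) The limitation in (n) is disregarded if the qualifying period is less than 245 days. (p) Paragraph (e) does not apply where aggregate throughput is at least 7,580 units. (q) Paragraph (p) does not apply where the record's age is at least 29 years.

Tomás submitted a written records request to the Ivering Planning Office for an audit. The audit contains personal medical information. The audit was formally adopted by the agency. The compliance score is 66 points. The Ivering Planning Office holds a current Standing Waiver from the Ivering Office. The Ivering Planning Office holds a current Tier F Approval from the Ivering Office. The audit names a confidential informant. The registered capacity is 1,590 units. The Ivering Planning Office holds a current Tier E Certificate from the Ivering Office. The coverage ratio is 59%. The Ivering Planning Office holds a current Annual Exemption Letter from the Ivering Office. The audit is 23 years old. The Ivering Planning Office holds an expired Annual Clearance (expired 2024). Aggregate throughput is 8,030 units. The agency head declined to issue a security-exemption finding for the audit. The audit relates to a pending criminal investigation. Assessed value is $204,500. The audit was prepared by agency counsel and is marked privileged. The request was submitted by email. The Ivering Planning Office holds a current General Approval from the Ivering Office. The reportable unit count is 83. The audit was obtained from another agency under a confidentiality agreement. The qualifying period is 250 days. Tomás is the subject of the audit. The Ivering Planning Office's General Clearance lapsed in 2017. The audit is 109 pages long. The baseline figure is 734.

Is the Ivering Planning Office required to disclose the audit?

No — exception (a) applies; the Ivering Planning Office is not required to disclose the audit.

Exception (a): the audit contains personal medical information; a current Standing Waiver is held; the coverage ratio is 59%, under the 64% limit — every condition holds. Considering the limiting provisions: (f) would limit (a) — a current Tier E Certificate is held — but (g) sets (f) aside: (g) operates against (f): the reportable unit count is 83, meeting the 74 threshold. (h) operates (the baseline figure is 734, below the 831 limit), but yields to (i): (i) applies — a current General Approval is held. (j) would limit (i) — assessed value is $204,500, below the $217,500 limit — but (k) sets (j) aside: (k) applies — the compliance score is 66 points, meeting the 64 points threshold. (l), which would lift (k), does not operate here — there is no Annual Clearance in force. Exception (a) stands.
Exception (b) requires that the record is a draft not yet adopted by the agency; but the audit has been formally adopted, so (b) is unavailable.
Exception (c): the audit names a confidential informant; the audit relates to a pending investigation; the registered capacity is 1,590 units, less than the 2,050 units limit — every condition holds. But applying paragraphs (n)–(o): (n) is engaged — Tomás is the subject of the audit. (o) is not triggered (the qualifying period is 250 days, not less than 245 days), so (n) stands. (c) is therefore removed.
Exception (d) requires that the agency head has issued a written security-exemption finding for the record; but the agency head declined to issue a security-exemption finding, so (d) is unavailable.
Exception (e): the audit was obtained under a confidentiality agreement; the audit is privileged — every condition holds. But applying paragraphs (p)–(q): (p) operates against (e): aggregate throughput is 8,030 units, meeting the 7,580 units threshold. (q), which would lift (p), is not triggered — the record's age is 23 years, short of 29 years. So (e) is unavailable.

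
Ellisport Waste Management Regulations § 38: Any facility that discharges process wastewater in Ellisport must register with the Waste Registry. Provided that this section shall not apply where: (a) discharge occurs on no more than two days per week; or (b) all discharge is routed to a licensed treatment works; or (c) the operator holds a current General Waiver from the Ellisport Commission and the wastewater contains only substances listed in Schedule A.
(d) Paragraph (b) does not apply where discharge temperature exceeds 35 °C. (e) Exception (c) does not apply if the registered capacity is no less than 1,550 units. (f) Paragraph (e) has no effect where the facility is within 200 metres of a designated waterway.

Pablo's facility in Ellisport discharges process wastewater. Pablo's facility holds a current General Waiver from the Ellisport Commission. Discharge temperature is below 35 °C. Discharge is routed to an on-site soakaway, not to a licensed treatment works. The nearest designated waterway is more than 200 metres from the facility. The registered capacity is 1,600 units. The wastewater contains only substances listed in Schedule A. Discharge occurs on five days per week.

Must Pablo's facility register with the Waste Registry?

Exception (a) does not apply: discharge occurs on five days per week.
Exception (b) does not apply: discharge is not routed to a licensed treatment works.
Exception (c): a current General Waiver is held; the wastewater is Schedule-A-only — every condition holds. But: (e) applies — the registered capacity is 1,600 units, meeting the 1,550 units threshold. (f) is not engaged (the facility is more than 200 m from any designated waterway), so (e) stands. Exception (c) does not apply.
None of the exceptions is available; § 38 applies in full.

Yes — Pablo's facility must register with the Waste Registry.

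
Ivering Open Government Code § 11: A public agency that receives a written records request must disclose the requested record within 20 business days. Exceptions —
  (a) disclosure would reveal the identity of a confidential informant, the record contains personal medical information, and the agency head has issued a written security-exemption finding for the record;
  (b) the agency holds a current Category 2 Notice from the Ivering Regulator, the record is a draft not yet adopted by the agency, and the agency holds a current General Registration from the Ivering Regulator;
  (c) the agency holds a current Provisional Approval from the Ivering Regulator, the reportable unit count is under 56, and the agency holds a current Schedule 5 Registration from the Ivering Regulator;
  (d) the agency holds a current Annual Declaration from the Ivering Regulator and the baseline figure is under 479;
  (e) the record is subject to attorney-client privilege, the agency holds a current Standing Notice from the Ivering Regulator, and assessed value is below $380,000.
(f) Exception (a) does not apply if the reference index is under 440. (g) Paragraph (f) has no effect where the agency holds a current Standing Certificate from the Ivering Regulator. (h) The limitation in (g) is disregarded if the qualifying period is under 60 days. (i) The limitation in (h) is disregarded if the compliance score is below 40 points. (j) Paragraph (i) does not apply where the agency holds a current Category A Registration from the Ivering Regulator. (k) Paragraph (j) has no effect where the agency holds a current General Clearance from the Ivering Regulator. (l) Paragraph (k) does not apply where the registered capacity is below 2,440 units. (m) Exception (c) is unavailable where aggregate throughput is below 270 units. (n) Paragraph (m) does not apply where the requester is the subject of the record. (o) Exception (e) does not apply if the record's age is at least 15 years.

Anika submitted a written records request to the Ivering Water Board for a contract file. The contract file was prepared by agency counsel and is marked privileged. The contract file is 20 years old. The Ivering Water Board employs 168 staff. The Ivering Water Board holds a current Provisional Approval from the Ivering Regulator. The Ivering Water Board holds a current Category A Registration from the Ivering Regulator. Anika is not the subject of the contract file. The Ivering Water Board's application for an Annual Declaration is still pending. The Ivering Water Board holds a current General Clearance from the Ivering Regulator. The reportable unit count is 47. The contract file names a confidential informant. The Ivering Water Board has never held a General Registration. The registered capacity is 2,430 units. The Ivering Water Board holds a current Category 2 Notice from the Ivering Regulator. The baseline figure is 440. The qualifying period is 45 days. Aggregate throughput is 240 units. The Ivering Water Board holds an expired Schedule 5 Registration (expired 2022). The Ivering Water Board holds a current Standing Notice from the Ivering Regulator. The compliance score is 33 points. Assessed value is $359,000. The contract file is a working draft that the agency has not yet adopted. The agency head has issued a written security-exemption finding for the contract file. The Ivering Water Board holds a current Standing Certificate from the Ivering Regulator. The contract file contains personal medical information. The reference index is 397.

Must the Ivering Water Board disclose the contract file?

Exception (a): the contract file names a confidential informant; the contract file contains personal medical information; a written security-exemption finding has been issued — every condition holds. But: (f) applies — the reference index is 397, under the 440 limit. (g) is triggered (a current Standing Certificate is held), but is set aside by (h): (h) operates against (g): the qualifying period is 45 days, under the 60 days limit. (i) would limit (h) — the compliance score is 33 points, below the 40 points limit — but (j) sets (i) aside: (j) operates — a current Category A Registration is held. (k) operates (a current General Clearance is held), but is set aside by (l): (l) is engaged — the registered capacity is 2,430 units, below the 2,440 units limit. (a) is therefore removed.
Exception (b) requires that the agency holds a current General Registration from the Ivering Regulator; but no current General Registration is held, so (b) is unavailable.
Exception (c) requires that the agency holds a current Schedule 5 Registration from the Ivering Regulator; but there is no Schedule 5 Registration in force, so (c) is unavailable.
Exception (d) does not apply: there is no Annual Declaration in force.
Exception (e): the contract file is privileged; a current Standing Notice is held; assessed value is $359,000, below the $380,000 limit — every condition holds. But: (o) operates against (e): the record's age is 20 years, meeting the 15 years threshold. So (e) is unavailable.
No exception displaces § 11.

Yes — the Ivering Water Board must disclose the contract file.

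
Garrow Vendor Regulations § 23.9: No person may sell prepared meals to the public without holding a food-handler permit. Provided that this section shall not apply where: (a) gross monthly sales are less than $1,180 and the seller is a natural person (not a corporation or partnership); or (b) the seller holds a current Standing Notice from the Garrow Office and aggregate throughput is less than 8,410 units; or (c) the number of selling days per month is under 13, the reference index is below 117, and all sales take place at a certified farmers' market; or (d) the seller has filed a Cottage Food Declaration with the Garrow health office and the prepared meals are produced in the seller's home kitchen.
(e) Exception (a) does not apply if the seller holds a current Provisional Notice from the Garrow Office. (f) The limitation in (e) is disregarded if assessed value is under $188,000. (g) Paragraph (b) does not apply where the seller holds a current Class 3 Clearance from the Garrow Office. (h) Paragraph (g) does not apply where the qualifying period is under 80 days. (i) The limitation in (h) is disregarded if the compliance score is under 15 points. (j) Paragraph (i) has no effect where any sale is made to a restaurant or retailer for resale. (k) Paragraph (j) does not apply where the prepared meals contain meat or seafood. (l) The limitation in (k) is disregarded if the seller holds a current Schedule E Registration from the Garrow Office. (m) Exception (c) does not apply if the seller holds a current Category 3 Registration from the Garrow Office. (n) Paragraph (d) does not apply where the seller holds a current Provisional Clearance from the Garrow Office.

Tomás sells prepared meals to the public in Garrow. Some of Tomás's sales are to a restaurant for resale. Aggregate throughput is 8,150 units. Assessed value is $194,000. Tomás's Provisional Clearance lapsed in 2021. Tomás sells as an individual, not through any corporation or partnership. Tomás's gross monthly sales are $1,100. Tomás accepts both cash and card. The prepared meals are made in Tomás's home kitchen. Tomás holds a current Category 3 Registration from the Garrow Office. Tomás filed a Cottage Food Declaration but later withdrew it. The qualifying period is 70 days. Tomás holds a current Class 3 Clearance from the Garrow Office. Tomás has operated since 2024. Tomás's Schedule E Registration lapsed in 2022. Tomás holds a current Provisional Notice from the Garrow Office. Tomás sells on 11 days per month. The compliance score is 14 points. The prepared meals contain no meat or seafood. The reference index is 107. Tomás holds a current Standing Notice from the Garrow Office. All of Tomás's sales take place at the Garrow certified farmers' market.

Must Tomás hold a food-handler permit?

No — exception (b) applies; Tomás is not required to hold a food-handler permit.

Exception (a) is satisfied on its face — gross monthly sales are $1,100, less than the $1,180 limit; the seller is a natural person. Turning to paragraphs (e)–(f): (e) is triggered — a current Provisional Notice is held. (f), which would lift (e), is inapplicable — assessed value is $194,000, not under $188,000. So (a) is unavailable.
Exception (b): a current Standing Notice is held; aggregate throughput is 8,150 units, less than the 8,410 units limit — every condition holds. Considering the limiting provisions: (g) is triggered (a current Class 3 Clearance is held), but is displaced by (h): (h) operates against (g): the qualifying period is 70 days, under the 80 days limit. (i) is engaged (the compliance score is 14 points, under the 15 points limit), but is overridden by (j): (j) applies — some sales are to a restaurant for resale. (k) does not operate here (the prepared meals contain no meat or seafood), so (j) stands. Exception (b) stands.
Exception (c): the number of selling days per month is 11, under the 13 limit; the reference index is 107, below the 117 limit; all sales are at a certified farmers' market — every condition holds. But applying paragraph (m): (m) operates against (c): a current Category 3 Registration is held. So (c) is unavailable.
Exception (d) requires that the seller has filed a Cottage Food Declaration with the Garrow health office; but the Cottage Food Declaration was withdrawn, so (d) is unavailable.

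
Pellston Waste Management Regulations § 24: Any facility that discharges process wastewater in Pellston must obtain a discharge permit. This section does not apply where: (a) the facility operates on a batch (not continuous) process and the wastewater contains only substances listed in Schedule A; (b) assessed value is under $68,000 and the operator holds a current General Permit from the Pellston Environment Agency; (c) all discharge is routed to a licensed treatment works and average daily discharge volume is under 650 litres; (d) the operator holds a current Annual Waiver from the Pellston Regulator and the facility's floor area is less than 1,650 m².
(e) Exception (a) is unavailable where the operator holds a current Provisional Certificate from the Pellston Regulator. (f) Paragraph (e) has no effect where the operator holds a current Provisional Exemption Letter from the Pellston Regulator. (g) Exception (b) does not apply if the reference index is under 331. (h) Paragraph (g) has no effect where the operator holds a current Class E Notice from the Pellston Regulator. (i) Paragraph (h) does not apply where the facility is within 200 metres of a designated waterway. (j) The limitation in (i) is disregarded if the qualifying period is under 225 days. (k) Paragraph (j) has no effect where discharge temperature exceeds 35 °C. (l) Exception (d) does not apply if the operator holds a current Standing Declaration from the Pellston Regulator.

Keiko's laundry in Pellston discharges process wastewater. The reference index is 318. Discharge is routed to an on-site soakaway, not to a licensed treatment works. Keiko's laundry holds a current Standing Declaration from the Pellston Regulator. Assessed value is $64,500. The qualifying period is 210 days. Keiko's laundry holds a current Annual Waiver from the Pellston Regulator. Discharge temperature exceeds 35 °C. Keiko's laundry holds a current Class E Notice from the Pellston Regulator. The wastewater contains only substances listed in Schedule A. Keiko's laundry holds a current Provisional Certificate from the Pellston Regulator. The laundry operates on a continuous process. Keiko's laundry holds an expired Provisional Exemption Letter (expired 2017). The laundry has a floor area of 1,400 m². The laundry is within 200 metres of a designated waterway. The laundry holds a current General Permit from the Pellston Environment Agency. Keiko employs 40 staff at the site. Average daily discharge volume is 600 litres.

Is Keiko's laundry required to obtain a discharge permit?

Yes — Keiko's laundry must obtain a discharge permit.

Exception (a) requires that the facility operates on a batch (not continuous) process; but the facility operates on a continuous process, so (a) is unavailable.
All of (b)'s requirements are met (assessed value is $64,500, under the $68,000 limit; a current General Permit is held). But: (g) operates against (b): the reference index is 318, under the 331 limit. (h) is triggered (a current Class E Notice is held), but is itself disapplied by (i): (i) operates against (h): the laundry is within 200 m of a designated waterway. (j) would limit (i) — the qualifying period is 210 days, under the 225 days limit — but (k) sets (j) aside: (k) operates against (j): discharge temperature exceeds 35 °C. (b) is therefore removed.
Exception (c) does not apply: discharge is not routed to a licensed treatment works.
Exception (d) is satisfied on its face — a current Annual Waiver is held; the facility's floor area is 1,400 m², less than the 1,650 m² limit. But applying paragraph (l): (l) operates — a current Standing Declaration is held. (d) is therefore removed.
None of the exceptions is available; § 24 applies in full.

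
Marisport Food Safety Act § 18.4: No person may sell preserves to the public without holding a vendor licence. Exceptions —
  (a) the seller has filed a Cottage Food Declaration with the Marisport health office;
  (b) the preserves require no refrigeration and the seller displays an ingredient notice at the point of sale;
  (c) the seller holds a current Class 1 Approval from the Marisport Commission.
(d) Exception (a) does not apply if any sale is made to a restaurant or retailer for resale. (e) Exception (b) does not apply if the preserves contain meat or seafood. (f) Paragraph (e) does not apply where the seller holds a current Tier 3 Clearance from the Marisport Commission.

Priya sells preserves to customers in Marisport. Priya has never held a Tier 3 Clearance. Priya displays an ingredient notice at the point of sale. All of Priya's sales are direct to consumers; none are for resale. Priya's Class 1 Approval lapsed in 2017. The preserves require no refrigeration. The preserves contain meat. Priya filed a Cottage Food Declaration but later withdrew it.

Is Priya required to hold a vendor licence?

Yes — Priya must hold a vendor licence.

Exception (a) does not apply: the Cottage Food Declaration was withdrawn.
Exception (b) is satisfied on its face — the preserves are shelf-stable; an ingredient notice is displayed. Turning to paragraphs (e)–(f): (e) operates against (b): the preserves contain meat. (f) is inapplicable (no current Tier 3 Clearance is held), so (e) stands. (b) is therefore removed.
Exception (c) does not apply: the Class 1 Approval is not current.
No exception applies. The general rule governs.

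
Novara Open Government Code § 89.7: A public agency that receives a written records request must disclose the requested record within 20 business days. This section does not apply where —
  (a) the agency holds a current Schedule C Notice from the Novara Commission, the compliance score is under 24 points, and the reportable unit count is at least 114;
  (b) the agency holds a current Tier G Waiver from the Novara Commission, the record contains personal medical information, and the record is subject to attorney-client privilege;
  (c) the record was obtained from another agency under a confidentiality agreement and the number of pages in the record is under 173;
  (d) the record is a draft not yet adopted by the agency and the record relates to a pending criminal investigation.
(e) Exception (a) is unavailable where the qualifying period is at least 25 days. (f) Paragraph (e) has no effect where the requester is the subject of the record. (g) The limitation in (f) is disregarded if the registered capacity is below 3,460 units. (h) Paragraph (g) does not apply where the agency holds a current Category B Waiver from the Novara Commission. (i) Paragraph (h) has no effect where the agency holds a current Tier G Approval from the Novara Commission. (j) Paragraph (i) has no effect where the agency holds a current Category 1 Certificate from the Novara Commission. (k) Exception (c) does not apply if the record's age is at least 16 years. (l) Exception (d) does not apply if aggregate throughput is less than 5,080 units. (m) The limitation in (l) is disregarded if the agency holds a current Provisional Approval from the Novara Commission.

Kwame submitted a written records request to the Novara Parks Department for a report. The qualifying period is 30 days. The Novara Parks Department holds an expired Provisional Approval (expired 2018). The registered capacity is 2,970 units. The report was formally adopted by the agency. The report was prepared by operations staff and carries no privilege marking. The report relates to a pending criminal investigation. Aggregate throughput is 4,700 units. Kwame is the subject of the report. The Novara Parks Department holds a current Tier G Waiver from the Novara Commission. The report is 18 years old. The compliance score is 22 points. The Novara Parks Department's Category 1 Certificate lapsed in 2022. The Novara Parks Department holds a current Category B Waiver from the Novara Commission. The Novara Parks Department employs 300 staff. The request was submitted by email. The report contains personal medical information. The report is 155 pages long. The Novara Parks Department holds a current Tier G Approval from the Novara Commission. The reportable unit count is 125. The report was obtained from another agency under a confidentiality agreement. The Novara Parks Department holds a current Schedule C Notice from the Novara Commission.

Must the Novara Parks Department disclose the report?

Yes — the Novara Parks Department must disclose the report.

Exception (a)'s conditions are all satisfied: a current Schedule C Notice is held; the compliance score is 22 points, under the 24 points limit; the reportable unit count is 125, meeting the 114 threshold. However, paragraphs (e)–(j) must be considered: (e) is engaged — the qualifying period is 30 days, meeting the 25 days threshold. (f) applies (Kwame is the subject of the report), but yields to (g): (g) is engaged — the registered capacity is 2,970 units, below the 3,460 units limit. (h) is engaged (a current Category B Waiver is held), but yields to (i): (i) applies — a current Tier G Approval is held. (j), which would lift (i), is inapplicable — no current Category 1 Certificate is held. So (a) is unavailable.
Exception (b) requires that the record is subject to attorney-client privilege; but the report carries no privilege marking, so (b) is unavailable.
Exception (c): the report was obtained under a confidentiality agreement; the number of pages in the record is 155, under the 173 limit — every condition holds. Turning to paragraph (k): (k) is engaged — the record's age is 18 years, meeting the 16 years threshold. (c) is therefore removed.
Exception (d) requires that the record is a draft not yet adopted by the agency; but the report has been formally adopted, so (d) is unavailable.
No exception displaces § 89.7.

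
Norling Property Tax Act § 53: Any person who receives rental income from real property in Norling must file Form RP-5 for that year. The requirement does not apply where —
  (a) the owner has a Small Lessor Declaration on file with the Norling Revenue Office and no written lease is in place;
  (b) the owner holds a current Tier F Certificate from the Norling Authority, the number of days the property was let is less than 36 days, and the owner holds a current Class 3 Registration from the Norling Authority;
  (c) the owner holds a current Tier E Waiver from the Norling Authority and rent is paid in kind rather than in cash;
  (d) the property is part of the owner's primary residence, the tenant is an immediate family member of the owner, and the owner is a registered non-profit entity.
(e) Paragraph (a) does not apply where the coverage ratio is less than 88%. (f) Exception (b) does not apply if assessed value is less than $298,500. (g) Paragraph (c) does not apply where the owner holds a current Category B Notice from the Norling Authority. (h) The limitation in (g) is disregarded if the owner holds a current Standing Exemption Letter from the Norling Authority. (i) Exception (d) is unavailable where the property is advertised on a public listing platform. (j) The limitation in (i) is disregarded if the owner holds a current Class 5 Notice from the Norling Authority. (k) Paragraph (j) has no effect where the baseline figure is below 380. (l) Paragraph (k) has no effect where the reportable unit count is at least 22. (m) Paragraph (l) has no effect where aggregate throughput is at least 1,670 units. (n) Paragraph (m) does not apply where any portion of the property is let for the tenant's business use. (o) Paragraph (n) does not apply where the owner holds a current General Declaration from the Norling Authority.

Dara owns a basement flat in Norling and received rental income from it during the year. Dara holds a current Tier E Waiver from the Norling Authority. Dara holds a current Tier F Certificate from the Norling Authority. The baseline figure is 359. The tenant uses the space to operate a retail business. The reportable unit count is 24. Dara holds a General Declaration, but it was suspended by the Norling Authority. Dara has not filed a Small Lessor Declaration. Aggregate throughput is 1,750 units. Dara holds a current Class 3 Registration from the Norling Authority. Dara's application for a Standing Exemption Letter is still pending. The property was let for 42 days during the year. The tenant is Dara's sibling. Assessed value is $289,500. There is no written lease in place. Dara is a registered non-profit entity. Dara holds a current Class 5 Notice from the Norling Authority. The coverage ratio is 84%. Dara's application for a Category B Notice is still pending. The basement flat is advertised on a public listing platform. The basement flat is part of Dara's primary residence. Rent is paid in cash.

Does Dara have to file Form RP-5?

No — exception (d) applies; Dara is not required to file Form RP-5.

Exception (a) fails — no Small Lessor Declaration is on file.
Exception (b) requires that the number of days the property was let is less than 36 days; but the number of days the property was let is 42 days, not less than 36 days, so (b) is unavailable.
Exception (c) requires that rent is paid in kind rather than in cash; but rent is paid in cash, so (c) is unavailable.
Exception (d)'s conditions are all satisfied: the basement flat is part of the primary residence; the tenant is an immediate family member; Dara is a registered non-profit. Applying paragraphs (i)–(o): (i) is triggered (the property is publicly advertised), but is set aside by (j): (j) operates against (i): a current Class 5 Notice is held. (k) is triggered (the baseline figure is 359, below the 380 limit), but is itself disapplied by (l): (l) operates against (k): the reportable unit count is 24, meeting the 22 threshold. (m) would limit (l) — aggregate throughput is 1,750 units, meeting the 1,670 units threshold — but (n) sets (m) aside: (n) operates — the space is let for business use. (o) is not triggered (the General Declaration is not current), so (n) stands. So (d) applies.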